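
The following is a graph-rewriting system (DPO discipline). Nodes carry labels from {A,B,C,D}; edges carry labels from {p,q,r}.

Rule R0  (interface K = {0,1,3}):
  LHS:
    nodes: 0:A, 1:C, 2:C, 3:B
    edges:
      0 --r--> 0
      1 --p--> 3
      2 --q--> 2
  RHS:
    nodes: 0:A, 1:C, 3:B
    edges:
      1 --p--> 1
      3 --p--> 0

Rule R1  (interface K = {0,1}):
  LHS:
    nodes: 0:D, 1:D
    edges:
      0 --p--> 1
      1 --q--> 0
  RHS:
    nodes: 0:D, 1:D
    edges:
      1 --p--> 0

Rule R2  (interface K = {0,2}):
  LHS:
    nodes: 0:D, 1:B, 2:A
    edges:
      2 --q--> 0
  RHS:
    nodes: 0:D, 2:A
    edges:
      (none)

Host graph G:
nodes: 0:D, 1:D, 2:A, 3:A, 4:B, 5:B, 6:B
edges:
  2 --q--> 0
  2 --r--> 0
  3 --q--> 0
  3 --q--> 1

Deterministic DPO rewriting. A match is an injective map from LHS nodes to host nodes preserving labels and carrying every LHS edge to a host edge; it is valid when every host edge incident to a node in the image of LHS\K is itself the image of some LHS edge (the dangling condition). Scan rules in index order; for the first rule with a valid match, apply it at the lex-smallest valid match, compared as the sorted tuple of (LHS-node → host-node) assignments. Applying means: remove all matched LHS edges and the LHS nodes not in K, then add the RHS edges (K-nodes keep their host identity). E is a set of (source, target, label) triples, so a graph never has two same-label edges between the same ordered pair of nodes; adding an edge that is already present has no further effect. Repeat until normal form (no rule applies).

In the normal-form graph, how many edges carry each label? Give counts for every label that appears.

start.  V:7 E:4  edges: 2-q->0 2-r->0 3-q->0 3-q->1
1. fire R2 via {0↦0, 1↦4, 2↦2}  →  V:6 E:3  edges: 2-r->0 3-q->0 3-q->1
2. fire R2 via {0↦0, 1↦5, 2↦3}  →  V:5 E:2  edges: 2-r->0 3-q->1
3. fire R2 via {0↦1, 1↦6, 2↦3}  →  V:4 E:1  edges: 2-r->0
normal form: no rule applies after step 3
NF edges: [(2, 0, 'r')]

Answer: r:1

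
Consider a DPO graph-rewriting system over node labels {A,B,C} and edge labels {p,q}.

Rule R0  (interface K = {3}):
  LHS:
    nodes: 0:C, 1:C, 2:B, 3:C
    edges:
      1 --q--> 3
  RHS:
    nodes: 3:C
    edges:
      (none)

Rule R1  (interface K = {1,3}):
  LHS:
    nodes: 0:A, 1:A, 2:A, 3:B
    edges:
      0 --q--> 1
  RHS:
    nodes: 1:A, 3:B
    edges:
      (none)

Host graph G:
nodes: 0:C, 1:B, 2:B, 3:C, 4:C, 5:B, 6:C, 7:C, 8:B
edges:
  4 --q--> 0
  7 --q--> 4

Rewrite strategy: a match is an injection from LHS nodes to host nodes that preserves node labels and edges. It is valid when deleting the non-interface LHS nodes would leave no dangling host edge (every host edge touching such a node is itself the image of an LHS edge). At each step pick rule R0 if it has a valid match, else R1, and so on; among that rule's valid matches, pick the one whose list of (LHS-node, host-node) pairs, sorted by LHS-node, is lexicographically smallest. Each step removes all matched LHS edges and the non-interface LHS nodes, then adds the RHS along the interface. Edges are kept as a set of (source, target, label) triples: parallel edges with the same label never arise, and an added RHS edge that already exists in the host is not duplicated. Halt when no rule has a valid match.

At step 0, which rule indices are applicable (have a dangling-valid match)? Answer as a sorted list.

Answer: [R0]

Steps:
R0: 8 valid matches — {0↦3, 1↦7, 2↦1, 3↦4}, {0↦3, 1↦7, 2↦2, 3↦4}, {0↦3, 1↦7, 2↦5, 3↦4} (+5 more)
R1: no valid match — LHS pattern not found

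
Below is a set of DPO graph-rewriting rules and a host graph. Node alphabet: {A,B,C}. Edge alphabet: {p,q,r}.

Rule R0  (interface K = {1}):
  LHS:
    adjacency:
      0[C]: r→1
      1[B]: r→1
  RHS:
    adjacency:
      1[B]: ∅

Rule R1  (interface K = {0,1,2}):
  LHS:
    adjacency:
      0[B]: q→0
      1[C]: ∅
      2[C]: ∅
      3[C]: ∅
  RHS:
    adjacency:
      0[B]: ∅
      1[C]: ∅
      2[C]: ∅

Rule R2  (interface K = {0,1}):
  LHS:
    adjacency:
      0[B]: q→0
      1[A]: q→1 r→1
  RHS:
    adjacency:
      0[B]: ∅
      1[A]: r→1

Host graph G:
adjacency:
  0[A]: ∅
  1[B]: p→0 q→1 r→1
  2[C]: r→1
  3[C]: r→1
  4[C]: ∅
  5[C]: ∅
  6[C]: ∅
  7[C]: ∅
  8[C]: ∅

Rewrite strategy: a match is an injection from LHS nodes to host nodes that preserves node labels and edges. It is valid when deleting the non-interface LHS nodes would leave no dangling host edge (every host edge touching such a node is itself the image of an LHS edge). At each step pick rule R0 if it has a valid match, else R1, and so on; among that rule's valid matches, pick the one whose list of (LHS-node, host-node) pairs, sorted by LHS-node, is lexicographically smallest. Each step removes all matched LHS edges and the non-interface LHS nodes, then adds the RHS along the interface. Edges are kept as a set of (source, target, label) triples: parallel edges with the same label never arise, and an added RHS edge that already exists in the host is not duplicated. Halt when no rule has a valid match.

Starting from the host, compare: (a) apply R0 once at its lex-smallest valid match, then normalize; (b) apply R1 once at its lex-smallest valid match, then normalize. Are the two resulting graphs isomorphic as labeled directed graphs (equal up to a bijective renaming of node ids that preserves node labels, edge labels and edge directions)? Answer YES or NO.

branch R0-first: apply at {0↦2, 1↦1} → |E|=3, then 1 more step(s) → NF |V|=7 |E|=2 V={0:A, 1:B, 3:C, 4:C, 6:C, 7:C, 8:C} E=1-p->0 3-r->1
branch R1-first: apply at {0↦1, 1↦2, 2↦3, 3↦4} → |E|=4, then 1 more step(s) → NF |V|=7 |E|=2 V={0:A, 1:B, 3:C, 5:C, 6:C, 7:C, 8:C} E=1-p->0 3-r->1
graphs isomorphic (equal up to label-preserving node renaming)

Answer: YES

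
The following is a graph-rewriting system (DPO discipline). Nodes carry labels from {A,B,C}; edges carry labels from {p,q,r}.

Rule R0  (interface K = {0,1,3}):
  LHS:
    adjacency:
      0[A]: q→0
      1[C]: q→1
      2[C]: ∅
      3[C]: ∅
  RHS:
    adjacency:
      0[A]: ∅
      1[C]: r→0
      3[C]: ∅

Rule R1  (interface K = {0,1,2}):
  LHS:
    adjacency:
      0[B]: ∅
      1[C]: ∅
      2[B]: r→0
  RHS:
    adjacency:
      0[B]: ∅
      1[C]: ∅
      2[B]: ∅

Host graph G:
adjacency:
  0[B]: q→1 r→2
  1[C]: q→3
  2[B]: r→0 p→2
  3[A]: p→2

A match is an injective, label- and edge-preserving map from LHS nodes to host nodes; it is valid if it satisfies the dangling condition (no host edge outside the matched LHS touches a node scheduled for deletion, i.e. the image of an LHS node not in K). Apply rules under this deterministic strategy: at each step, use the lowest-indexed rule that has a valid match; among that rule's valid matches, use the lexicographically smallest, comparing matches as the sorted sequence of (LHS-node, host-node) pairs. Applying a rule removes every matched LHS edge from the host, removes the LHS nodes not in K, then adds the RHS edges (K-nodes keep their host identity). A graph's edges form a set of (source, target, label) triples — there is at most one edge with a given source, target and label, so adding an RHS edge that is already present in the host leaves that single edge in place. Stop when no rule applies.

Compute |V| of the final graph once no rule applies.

Answer: 4

Rewrite trace:
initial: |V|=4 |E|=6  E = 0-q->1 0-r->2 1-q->3 2-r->0 2-p->2 3-p->2
step 1: apply R1 at {0↦0, 1↦1, 2↦2}  → |V|=4 |E|=5  E = 0-q->1 0-r->2 1-q->3 2-p->2 3-p->2
step 2: apply R1 at {0↦2, 1↦1, 2↦0}  → |V|=4 |E|=4  E = 0-q->1 1-q->3 2-p->2 3-p->2
normal form: no rule applies after step 2
NF nodes: {0:B, 1:C, 2:B, 3:A}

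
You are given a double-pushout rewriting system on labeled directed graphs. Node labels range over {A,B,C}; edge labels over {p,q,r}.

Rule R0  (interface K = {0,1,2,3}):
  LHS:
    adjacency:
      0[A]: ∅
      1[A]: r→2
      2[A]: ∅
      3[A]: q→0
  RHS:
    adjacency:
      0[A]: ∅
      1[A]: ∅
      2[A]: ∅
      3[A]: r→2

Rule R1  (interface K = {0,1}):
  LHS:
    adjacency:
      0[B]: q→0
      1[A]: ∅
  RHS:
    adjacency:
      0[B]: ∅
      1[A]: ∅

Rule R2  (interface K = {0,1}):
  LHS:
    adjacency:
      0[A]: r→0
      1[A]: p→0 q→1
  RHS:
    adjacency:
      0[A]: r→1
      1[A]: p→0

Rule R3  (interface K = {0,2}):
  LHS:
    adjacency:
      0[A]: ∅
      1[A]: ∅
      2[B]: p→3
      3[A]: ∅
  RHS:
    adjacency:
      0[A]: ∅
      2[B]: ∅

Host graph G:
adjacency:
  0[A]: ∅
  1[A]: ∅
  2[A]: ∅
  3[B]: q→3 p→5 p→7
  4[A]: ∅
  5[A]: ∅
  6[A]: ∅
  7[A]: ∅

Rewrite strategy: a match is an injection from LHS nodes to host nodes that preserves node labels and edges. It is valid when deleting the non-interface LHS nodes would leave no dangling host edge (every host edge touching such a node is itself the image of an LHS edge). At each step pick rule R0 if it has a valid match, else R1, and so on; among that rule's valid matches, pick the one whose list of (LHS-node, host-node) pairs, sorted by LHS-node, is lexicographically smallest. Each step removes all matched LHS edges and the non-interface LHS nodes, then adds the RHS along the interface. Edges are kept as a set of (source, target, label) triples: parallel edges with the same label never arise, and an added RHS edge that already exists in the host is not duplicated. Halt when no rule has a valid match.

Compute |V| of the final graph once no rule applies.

Answer: 4

Steps:
[0] host  ⇒  8 nodes, 3 edges  {3-q->3 3-p->5 3-p->7}
[1] R1 @ {0↦3, 1↦0}  ⇒  8 nodes, 2 edges  {3-p->5 3-p->7}
[2] R3 @ {0↦0, 1↦1, 2↦3, 3↦5}  ⇒  6 nodes, 1 edges  {3-p->7}
[3] R3 @ {0↦0, 1↦2, 2↦3, 3↦7}  ⇒  4 nodes, 0 edges  {∅}
normal form: no rule applies after step 3
NF nodes: {0:A, 3:B, 4:A, 6:A}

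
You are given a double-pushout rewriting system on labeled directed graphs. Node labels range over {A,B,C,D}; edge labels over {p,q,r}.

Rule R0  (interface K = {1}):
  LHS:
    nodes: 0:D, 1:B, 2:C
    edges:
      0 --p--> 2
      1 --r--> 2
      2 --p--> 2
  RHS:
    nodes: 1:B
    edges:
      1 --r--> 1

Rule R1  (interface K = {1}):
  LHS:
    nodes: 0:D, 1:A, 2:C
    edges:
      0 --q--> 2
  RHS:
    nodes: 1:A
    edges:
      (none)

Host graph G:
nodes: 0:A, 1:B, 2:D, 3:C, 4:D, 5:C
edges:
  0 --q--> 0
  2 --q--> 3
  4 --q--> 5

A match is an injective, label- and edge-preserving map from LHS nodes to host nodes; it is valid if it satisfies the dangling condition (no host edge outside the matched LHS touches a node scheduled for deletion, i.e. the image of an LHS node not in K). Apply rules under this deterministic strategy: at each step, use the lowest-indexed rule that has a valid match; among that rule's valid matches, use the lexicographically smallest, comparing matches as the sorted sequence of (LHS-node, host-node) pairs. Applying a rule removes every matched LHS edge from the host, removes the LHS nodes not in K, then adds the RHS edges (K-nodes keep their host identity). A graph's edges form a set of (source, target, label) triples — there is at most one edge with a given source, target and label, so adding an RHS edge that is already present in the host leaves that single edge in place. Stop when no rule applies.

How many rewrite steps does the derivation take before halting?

Answer: 2

Steps:
start.  V:6 E:3  edges: 0-q->0 2-q->3 4-q->5
1. fire R1 via {0↦2, 1↦0, 2↦3}  →  V:4 E:2  edges: 0-q->0 4-q->5
2. fire R1 via {0↦4, 1↦0, 2↦5}  →  V:2 E:1  edges: 0-q->0
normal form: no rule applies after step 2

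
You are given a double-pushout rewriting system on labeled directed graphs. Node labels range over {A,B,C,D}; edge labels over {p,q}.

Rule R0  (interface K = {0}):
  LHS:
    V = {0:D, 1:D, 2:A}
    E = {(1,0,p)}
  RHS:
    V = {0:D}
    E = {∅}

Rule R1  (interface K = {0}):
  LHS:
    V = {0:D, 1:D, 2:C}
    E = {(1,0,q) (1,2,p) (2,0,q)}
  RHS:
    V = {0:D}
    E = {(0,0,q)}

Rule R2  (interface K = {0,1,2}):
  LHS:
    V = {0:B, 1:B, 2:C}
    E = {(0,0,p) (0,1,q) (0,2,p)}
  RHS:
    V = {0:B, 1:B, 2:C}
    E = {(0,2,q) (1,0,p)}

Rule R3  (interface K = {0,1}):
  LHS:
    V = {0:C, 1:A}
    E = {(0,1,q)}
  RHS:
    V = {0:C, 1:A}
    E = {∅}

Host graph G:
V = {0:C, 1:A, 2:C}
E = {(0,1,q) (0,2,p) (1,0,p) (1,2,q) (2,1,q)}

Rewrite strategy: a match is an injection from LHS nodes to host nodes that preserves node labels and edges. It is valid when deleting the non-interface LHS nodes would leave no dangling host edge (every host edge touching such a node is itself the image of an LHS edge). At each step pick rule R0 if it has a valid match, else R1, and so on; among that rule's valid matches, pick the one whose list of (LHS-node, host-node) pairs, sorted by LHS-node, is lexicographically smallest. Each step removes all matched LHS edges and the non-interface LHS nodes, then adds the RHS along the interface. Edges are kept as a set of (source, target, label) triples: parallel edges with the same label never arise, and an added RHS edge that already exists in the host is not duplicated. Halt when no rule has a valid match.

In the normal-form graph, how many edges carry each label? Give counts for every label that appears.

initial: |V|=3 |E|=5  E = 0-q->1 0-p->2 1-p->0 1-q->2 2-q->1
step 1: apply R3 at {0↦0, 1↦1}  → |V|=3 |E|=4  E = 0-p->2 1-p->0 1-q->2 2-q->1
step 2: apply R3 at {0↦2, 1↦1}  → |V|=3 |E|=3  E = 0-p->2 1-p->0 1-q->2
final graph: no rule applies after step 2
NF edges: [(0, 2, 'p'), (1, 0, 'p'), (1, 2, 'q')]

Answer: p:2 q:1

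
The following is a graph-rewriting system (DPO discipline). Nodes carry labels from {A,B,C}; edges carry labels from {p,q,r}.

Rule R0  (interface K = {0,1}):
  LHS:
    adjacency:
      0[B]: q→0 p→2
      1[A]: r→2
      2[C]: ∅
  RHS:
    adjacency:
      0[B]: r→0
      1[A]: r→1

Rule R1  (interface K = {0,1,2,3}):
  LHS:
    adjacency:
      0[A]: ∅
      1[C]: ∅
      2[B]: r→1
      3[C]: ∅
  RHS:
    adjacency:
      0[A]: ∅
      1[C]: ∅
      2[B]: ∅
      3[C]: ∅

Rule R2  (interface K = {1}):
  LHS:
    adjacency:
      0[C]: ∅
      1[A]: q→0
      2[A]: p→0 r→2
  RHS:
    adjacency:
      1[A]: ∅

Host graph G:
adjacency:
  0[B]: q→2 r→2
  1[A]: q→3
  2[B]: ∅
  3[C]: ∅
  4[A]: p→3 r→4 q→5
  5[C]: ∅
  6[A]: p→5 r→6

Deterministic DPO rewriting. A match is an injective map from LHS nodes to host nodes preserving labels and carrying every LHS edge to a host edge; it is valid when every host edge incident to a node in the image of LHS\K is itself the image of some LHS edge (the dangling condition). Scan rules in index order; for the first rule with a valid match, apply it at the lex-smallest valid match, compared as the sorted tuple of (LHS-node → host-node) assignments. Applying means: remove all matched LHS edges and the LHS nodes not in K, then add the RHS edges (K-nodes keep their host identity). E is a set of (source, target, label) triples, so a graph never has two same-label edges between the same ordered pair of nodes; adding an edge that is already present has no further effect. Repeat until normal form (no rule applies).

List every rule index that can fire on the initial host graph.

Answer: [R2]

Steps:
R0: no valid match — LHS pattern not found
R1: no valid match — LHS pattern not found
R2: 1 valid match — {0↦5, 1↦4, 2↦6}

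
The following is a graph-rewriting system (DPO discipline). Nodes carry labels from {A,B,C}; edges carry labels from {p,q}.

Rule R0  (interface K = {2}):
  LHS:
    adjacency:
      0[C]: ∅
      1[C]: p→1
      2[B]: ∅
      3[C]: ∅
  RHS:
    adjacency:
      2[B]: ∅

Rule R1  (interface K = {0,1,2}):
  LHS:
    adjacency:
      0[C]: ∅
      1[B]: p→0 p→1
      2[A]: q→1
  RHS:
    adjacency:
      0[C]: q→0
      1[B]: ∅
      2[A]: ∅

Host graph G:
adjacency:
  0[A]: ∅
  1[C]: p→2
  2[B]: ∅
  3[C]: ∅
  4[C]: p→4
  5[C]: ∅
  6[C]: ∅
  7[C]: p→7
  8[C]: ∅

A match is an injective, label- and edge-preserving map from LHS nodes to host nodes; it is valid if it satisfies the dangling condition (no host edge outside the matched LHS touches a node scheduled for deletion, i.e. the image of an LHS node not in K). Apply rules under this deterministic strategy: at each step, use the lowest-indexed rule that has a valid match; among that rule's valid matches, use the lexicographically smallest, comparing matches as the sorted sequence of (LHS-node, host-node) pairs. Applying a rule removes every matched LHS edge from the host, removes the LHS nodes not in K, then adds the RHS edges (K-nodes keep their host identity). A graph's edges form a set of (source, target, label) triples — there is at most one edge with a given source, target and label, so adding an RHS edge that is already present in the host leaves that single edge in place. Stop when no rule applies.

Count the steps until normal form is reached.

Answer: 2

Rewrite trace:
initial: |V|=9 |E|=3  E = 1-p->2 4-p->4 7-p->7
step 1: apply R0 at {0↦3, 1↦4, 2↦2, 3↦5}  → |V|=6 |E|=2  E = 1-p->2 7-p->7
step 2: apply R0 at {0↦6, 1↦7, 2↦2, 3↦8}  → |V|=3 |E|=1  E = 1-p->2
normal form: no rule applies after step 2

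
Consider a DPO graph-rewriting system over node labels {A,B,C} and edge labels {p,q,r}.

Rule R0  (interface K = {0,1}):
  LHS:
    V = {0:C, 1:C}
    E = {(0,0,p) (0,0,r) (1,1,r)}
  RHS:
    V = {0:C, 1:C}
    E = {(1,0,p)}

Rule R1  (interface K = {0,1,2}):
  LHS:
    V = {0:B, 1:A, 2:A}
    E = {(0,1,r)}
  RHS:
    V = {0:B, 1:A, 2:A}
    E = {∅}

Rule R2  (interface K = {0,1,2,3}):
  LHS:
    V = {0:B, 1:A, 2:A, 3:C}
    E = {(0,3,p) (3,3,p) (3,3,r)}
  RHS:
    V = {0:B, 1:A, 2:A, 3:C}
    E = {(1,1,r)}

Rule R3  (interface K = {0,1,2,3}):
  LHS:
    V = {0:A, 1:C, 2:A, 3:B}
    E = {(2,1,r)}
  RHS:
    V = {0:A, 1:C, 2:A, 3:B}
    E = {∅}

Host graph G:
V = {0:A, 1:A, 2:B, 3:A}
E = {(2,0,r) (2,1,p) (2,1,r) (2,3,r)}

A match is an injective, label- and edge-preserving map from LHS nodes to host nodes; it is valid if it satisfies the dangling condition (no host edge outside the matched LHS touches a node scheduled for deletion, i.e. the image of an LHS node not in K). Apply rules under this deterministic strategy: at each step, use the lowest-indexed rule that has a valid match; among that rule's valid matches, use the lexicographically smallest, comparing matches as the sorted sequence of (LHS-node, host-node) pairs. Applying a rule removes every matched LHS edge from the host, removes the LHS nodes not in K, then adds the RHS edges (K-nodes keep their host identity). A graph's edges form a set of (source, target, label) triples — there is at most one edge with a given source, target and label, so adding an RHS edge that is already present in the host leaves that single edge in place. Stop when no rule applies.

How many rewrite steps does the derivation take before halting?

start.  V:4 E:4  edges: 2-r->0 2-p->1 2-r->1 2-r->3
1. fire R1 via {0↦2, 1↦0, 2↦1}  →  V:4 E:3  edges: 2-p->1 2-r->1 2-r->3
2. fire R1 via {0↦2, 1↦1, 2↦0}  →  V:4 E:2  edges: 2-p->1 2-r->3
3. fire R1 via {0↦2, 1↦3, 2↦0}  →  V:4 E:1  edges: 2-p->1
halt: no rule applies after step 3

Answer: 3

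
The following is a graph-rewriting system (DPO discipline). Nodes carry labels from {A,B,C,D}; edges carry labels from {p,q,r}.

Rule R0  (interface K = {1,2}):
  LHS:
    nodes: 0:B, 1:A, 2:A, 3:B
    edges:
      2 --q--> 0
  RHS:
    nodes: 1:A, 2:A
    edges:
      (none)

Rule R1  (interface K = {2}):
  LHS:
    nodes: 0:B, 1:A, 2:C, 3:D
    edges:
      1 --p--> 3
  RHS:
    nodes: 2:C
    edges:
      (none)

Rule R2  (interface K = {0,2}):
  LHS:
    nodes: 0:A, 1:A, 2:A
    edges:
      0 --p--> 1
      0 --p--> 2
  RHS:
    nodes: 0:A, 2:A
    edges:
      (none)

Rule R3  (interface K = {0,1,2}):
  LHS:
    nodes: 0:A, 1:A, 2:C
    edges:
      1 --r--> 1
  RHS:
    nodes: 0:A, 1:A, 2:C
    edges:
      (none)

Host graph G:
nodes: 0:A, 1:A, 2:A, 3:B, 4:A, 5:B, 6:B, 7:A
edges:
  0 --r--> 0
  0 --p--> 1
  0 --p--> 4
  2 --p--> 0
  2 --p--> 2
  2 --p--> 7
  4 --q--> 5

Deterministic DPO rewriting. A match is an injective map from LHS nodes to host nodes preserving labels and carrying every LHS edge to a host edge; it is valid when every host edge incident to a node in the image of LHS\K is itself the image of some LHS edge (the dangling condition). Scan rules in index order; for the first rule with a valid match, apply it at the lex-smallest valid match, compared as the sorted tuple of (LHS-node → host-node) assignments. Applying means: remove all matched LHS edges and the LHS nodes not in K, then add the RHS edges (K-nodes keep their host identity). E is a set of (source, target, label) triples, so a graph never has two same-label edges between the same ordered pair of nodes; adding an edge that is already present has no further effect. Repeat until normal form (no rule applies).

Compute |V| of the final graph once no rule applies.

start.  V:8 E:7  edges: 0-r->0 0-p->1 0-p->4 2-p->0 2-p->2 2-p->7 4-q->5
1. fire R0 via {0↦5, 1↦0, 2↦4, 3↦3}  →  V:6 E:6  edges: 0-r->0 0-p->1 0-p->4 2-p->0 2-p->2 2-p->7
2. fire R2 via {0↦0, 1↦1, 2↦4}  →  V:5 E:4  edges: 0-r->0 2-p->0 2-p->2 2-p->7
3. fire R2 via {0↦2, 1↦7, 2↦0}  →  V:4 E:2  edges: 0-r->0 2-p->2
halt: no rule applies after step 3
NF nodes: {0:A, 2:A, 4:A, 6:B}

Answer: 4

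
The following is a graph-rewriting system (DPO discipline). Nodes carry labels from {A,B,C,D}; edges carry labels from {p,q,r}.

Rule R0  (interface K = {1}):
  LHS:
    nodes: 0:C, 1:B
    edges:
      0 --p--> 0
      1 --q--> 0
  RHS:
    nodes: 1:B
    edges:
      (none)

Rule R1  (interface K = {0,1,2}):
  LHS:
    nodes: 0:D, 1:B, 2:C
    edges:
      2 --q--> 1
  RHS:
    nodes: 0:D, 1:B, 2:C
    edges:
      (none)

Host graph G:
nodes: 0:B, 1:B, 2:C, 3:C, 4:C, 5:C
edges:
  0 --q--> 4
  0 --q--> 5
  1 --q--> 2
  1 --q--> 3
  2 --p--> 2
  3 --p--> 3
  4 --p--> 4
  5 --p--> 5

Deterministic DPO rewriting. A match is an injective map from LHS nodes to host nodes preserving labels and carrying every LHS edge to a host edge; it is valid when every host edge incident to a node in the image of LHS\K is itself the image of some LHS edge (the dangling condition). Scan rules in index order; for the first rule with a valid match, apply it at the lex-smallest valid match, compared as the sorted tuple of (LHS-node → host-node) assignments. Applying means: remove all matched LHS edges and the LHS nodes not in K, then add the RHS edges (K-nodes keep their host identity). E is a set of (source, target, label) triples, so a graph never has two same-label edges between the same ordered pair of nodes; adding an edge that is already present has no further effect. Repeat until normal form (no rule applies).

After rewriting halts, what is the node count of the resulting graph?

Answer: 2

Derivation:
[0] host  ⇒  6 nodes, 8 edges  {0-q->4 0-q->5 1-q->2 1-q->3 2-p->2 3-p->3 4-p->4 5-p->5}
[1] R0 @ {0↦2, 1↦1}  ⇒  5 nodes, 6 edges  {0-q->4 0-q->5 1-q->3 3-p->3 4-p->4 5-p->5}
[2] R0 @ {0↦3, 1↦1}  ⇒  4 nodes, 4 edges  {0-q->4 0-q->5 4-p->4 5-p->5}
[3] R0 @ {0↦4, 1↦0}  ⇒  3 nodes, 2 edges  {0-q->5 5-p->5}
[4] R0 @ {0↦5, 1↦0}  ⇒  2 nodes, 0 edges  {∅}
final graph: no rule applies after step 4
NF nodes: {0:B, 1:B}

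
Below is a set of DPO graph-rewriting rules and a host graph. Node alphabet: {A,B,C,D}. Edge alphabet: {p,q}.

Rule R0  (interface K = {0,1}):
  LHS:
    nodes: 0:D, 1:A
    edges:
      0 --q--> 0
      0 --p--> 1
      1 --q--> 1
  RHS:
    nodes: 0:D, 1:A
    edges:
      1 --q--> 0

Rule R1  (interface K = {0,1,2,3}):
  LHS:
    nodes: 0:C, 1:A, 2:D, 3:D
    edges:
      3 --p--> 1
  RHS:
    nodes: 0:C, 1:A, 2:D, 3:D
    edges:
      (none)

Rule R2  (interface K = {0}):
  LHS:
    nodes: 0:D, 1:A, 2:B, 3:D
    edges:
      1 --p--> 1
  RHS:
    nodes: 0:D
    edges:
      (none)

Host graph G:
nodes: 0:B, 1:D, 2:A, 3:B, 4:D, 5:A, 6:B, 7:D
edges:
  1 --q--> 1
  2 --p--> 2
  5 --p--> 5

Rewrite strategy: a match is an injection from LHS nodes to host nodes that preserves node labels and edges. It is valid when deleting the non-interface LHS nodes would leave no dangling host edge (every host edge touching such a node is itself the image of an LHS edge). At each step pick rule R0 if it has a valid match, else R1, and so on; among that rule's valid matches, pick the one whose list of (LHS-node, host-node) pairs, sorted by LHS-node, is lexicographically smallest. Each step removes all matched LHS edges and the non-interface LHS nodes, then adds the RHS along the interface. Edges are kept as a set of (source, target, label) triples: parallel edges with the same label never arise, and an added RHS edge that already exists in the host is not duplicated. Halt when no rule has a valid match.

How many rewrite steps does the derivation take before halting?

[0] host  ⇒  8 nodes, 3 edges  {1-q->1 2-p->2 5-p->5}
[1] R2 @ {0↦1, 1↦2, 2↦0, 3↦4}  ⇒  5 nodes, 2 edges  {1-q->1 5-p->5}
[2] R2 @ {0↦1, 1↦5, 2↦3, 3↦7}  ⇒  2 nodes, 1 edges  {1-q->1}
halt: no rule applies after step 2

Answer: 2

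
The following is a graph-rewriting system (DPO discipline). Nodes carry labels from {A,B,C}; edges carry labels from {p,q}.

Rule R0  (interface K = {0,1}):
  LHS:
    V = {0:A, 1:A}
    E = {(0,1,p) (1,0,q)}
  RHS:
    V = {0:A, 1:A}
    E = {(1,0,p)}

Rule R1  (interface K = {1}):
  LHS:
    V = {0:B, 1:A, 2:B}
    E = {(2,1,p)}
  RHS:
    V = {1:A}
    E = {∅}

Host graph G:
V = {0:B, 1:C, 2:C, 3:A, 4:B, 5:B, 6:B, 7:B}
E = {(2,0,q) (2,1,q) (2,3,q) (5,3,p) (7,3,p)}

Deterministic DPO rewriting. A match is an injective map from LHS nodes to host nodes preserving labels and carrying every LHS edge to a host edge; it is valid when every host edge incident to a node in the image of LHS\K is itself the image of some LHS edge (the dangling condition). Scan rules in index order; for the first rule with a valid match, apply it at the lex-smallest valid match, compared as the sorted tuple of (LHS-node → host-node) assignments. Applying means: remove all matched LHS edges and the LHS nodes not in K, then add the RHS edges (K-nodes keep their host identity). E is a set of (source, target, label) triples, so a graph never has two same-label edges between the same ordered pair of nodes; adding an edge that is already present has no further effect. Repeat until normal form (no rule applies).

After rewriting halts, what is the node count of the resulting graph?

initial: |V|=8 |E|=5  E = 2-q->0 2-q->1 2-q->3 5-p->3 7-p->3
step 1: apply R1 at {0↦4, 1↦3, 2↦5}  → |V|=6 |E|=4  E = 2-q->0 2-q->1 2-q->3 7-p->3
step 2: apply R1 at {0↦6, 1↦3, 2↦7}  → |V|=4 |E|=3  E = 2-q->0 2-q->1 2-q->3
halt: no rule applies after step 2
NF nodes: {0:B, 1:C, 2:C, 3:A}

Answer: 4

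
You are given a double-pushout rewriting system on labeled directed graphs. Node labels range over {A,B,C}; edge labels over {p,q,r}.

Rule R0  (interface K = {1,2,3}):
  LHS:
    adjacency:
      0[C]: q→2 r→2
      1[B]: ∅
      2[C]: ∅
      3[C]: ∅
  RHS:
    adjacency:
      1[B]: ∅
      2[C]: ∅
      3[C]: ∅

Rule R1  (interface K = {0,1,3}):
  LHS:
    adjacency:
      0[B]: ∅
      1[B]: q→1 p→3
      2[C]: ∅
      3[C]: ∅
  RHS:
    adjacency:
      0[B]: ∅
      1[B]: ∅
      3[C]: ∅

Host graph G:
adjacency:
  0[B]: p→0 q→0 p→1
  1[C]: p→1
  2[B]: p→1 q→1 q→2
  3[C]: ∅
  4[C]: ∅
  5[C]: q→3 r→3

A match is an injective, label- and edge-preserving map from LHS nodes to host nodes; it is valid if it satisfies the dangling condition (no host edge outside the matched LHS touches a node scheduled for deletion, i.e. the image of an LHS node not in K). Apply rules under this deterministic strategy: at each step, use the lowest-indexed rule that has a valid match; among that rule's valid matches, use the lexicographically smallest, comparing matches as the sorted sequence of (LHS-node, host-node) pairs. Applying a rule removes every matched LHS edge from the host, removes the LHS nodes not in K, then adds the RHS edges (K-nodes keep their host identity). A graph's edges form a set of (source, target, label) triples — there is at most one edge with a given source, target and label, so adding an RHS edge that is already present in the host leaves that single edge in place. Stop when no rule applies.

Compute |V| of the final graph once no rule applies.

initial: |V|=6 |E|=9  E = 0-p->0 0-q->0 0-p->1 1-p->1 2-p->1 2-q->1 2-q->2 5-q->3 5-r->3
step 1: apply R0 at {0↦5, 1↦0, 2↦3, 3↦1}  → |V|=5 |E|=7  E = 0-p->0 0-q->0 0-p->1 1-p->1 2-p->1 2-q->1 2-q->2
step 2: apply R1 at {0↦0, 1↦2, 2↦3, 3↦1}  → |V|=4 |E|=5  E = 0-p->0 0-q->0 0-p->1 1-p->1 2-q->1
step 3: apply R1 at {0↦2, 1↦0, 2↦4, 3↦1}  → |V|=3 |E|=3  E = 0-p->0 1-p->1 2-q->1
final graph: no rule applies after step 3
NF nodes: {0:B, 1:C, 2:B}

Answer: 3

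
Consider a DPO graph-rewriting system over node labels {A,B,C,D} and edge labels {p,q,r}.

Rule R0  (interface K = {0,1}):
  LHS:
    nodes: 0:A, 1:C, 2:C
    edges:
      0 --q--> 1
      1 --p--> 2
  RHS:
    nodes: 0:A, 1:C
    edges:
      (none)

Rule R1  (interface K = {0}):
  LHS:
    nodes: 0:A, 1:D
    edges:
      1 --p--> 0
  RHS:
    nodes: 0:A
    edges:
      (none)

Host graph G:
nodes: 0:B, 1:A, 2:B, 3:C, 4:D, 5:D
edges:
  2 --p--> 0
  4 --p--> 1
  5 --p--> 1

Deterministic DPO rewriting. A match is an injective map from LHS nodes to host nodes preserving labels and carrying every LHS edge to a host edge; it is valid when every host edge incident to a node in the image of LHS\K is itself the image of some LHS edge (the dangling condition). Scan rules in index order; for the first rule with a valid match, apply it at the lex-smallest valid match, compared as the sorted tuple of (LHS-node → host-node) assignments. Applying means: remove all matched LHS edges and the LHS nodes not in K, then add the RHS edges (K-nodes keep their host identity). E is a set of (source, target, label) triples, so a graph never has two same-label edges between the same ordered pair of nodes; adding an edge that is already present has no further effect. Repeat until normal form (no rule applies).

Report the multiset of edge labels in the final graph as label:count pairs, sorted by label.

start.  V:6 E:3  edges: 2-p->0 4-p->1 5-p->1
1. fire R1 via {0↦1, 1↦4}  →  V:5 E:2  edges: 2-p->0 5-p->1
2. fire R1 via {0↦1, 1↦5}  →  V:4 E:1  edges: 2-p->0
halt: no rule applies after step 2
NF edges: [(2, 0, 'p')]

Answer: p:1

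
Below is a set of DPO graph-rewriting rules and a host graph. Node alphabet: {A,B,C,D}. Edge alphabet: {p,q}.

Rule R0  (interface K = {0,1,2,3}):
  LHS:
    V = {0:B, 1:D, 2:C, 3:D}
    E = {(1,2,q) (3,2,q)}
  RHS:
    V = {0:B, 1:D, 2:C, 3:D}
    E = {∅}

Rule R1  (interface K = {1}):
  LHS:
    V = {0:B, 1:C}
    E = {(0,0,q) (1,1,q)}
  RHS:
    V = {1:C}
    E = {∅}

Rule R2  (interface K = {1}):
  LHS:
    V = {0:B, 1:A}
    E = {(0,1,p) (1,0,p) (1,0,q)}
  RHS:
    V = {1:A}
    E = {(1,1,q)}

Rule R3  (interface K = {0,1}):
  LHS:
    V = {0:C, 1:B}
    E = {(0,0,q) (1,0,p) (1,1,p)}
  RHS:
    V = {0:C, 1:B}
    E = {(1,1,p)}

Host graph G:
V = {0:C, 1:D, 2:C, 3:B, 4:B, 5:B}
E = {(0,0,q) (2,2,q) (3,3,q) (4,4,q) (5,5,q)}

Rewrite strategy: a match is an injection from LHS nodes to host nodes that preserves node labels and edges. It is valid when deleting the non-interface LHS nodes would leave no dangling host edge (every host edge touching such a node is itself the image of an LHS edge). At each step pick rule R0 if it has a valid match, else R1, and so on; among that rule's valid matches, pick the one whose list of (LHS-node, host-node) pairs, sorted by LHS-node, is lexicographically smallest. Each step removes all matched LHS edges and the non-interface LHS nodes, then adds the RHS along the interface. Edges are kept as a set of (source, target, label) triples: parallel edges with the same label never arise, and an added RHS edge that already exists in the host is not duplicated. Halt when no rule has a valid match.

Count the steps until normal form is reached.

initial: |V|=6 |E|=5  E = 0-q->0 2-q->2 3-q->3 4-q->4 5-q->5
step 1: apply R1 at {0↦3, 1↦0}  → |V|=5 |E|=3  E = 2-q->2 4-q->4 5-q->5
step 2: apply R1 at {0↦4, 1↦2}  → |V|=4 |E|=1  E = 5-q->5
halt: no rule applies after step 2

Answer: 2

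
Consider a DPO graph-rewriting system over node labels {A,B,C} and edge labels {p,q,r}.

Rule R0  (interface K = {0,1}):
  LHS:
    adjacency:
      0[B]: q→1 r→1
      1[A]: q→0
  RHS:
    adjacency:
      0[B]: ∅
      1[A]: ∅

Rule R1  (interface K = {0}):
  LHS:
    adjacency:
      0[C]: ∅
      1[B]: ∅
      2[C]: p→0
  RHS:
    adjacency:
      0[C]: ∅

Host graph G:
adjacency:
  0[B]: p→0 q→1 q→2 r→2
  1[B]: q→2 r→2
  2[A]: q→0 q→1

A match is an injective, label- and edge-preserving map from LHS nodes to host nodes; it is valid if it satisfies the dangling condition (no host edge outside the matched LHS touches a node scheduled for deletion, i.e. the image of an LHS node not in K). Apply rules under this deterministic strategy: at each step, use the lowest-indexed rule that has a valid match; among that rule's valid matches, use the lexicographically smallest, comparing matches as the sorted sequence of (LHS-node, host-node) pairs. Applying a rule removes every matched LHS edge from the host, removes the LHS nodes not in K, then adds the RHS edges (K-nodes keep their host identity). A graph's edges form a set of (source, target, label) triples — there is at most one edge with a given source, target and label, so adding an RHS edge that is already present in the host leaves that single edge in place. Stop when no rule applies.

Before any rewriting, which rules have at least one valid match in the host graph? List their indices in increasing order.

Answer: [R0]

Derivation:
R0: 2 valid matches — {0↦0, 1↦2}, {0↦1, 1↦2}
R1: no valid match — LHS pattern not found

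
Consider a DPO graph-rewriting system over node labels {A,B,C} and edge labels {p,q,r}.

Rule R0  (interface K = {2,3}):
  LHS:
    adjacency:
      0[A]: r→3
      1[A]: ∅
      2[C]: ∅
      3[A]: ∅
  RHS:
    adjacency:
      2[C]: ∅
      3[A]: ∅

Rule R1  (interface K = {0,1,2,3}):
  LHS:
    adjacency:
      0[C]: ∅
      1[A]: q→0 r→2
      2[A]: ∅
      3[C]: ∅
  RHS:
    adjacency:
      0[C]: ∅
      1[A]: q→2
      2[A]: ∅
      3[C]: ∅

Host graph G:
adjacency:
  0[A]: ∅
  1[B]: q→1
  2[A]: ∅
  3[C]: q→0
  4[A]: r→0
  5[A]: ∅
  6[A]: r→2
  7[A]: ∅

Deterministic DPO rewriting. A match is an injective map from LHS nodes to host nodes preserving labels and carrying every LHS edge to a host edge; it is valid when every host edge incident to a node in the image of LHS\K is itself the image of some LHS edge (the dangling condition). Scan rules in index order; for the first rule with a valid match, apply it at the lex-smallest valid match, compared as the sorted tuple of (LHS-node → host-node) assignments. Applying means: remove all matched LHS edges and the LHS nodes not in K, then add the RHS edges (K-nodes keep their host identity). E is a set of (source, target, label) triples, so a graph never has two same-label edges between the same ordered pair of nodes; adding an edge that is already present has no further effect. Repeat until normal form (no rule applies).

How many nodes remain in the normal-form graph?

Answer: 4

Derivation:
[0] host  ⇒  8 nodes, 4 edges  {1-q->1 3-q->0 4-r->0 6-r->2}
[1] R0 @ {0↦4, 1↦5, 2↦3, 3↦0}  ⇒  6 nodes, 3 edges  {1-q->1 3-q->0 6-r->2}
[2] R0 @ {0↦6, 1↦7, 2↦3, 3↦2}  ⇒  4 nodes, 2 edges  {1-q->1 3-q->0}
final graph: no rule applies after step 2
NF nodes: {0:A, 1:B, 2:A, 3:C}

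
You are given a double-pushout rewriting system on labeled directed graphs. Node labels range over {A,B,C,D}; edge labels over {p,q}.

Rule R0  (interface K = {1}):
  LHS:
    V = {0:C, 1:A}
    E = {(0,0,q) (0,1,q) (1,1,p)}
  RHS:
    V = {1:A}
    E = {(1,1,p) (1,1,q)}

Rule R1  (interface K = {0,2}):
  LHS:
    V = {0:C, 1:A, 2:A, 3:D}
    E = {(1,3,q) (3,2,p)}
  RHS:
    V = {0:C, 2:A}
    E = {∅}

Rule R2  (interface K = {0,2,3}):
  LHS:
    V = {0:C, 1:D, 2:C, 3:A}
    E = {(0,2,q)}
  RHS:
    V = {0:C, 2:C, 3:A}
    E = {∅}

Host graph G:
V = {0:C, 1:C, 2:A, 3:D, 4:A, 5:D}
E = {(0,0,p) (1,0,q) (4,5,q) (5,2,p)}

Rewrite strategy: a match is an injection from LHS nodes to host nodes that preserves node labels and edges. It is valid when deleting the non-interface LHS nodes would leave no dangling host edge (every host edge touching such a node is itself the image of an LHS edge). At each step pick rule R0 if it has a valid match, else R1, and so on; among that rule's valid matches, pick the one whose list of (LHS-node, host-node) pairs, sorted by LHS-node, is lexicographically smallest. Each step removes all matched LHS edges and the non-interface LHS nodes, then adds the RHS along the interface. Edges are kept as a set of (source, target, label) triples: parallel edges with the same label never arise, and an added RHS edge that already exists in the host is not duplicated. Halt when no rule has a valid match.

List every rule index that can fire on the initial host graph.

Answer: [R1,R2]

Rewrite trace:
R0: no valid match — LHS pattern not found
R1: 2 valid matches — {0↦0, 1↦4, 2↦2, 3↦5}, {0↦1, 1↦4, 2↦2, 3↦5}
R2: 2 valid matches — {0↦1, 1↦3, 2↦0, 3↦2}, {0↦1, 1↦3, 2↦0, 3↦4}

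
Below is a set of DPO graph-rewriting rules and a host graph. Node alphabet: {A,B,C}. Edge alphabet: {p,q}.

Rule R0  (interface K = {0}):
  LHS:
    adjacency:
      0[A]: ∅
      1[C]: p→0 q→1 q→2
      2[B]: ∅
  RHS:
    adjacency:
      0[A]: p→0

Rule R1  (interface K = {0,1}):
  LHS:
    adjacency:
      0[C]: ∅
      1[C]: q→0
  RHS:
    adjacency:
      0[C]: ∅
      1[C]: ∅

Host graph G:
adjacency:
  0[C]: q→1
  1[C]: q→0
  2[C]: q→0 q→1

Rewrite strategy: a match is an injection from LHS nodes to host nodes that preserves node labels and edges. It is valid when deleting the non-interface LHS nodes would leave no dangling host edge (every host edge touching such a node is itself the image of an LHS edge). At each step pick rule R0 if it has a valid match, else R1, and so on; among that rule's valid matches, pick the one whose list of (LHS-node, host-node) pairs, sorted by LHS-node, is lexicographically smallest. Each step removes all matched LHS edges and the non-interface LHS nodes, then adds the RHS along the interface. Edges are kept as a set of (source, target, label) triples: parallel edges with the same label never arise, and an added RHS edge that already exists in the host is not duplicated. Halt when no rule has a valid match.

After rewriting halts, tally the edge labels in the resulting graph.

Answer: (no edges)

Rewrite trace:
start.  V:3 E:4  edges: 0-q->1 1-q->0 2-q->0 2-q->1
1. fire R1 via {0↦0, 1↦1}  →  V:3 E:3  edges: 0-q->1 2-q->0 2-q->1
2. fire R1 via {0↦0, 1↦2}  →  V:3 E:2  edges: 0-q->1 2-q->1
3. fire R1 via {0↦1, 1↦0}  →  V:3 E:1  edges: 2-q->1
4. fire R1 via {0↦1, 1↦2}  →  V:3 E:0  edges: ∅
final graph: no rule applies after step 4
NF edges: []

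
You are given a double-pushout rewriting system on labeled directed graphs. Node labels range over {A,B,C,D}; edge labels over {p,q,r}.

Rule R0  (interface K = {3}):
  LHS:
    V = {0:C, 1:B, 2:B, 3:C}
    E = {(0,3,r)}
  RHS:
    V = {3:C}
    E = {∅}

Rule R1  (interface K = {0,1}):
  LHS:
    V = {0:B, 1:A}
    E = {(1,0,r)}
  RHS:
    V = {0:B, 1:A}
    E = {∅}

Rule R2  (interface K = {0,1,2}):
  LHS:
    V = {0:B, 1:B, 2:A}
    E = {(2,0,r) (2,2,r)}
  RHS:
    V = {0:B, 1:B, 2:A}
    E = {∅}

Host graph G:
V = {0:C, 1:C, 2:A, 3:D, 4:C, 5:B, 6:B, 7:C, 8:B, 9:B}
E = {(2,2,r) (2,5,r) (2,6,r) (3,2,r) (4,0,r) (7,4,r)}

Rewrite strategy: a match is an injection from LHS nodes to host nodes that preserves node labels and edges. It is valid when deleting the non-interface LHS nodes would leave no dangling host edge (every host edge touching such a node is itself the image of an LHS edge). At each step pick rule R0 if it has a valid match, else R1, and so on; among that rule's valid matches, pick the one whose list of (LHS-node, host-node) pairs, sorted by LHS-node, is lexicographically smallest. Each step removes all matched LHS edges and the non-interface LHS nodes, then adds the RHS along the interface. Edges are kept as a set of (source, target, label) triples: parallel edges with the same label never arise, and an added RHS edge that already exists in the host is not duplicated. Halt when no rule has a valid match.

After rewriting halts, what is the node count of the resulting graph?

Answer: 4

Steps:
initial: |V|=10 |E|=6  E = 2-r->2 2-r->5 2-r->6 3-r->2 4-r->0 7-r->4
step 1: apply R0 at {0↦7, 1↦8, 2↦9, 3↦4}  → |V|=7 |E|=5  E = 2-r->2 2-r->5 2-r->6 3-r->2 4-r->0
step 2: apply R1 at {0↦5, 1↦2}  → |V|=7 |E|=4  E = 2-r->2 2-r->6 3-r->2 4-r->0
step 3: apply R1 at {0↦6, 1↦2}  → |V|=7 |E|=3  E = 2-r->2 3-r->2 4-r->0
step 4: apply R0 at {0↦4, 1↦5, 2↦6, 3↦0}  → |V|=4 |E|=2  E = 2-r->2 3-r->2
normal form: no rule applies after step 4
NF nodes: {0:C, 1:C, 2:A, 3:D}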